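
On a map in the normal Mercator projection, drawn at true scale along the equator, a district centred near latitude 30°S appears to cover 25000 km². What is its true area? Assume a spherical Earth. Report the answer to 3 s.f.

18800 km²

Mercator is conformal, so the point scale is isotropic: h = k = sec φ = 1/cos φ.
Areal scale = k² = sec²φ = 1/cos²(30°) = 1/0.8660² = 1.333.
True area = apparent / (areal scale) = 25000 / 1.333 ≈ 18800 km².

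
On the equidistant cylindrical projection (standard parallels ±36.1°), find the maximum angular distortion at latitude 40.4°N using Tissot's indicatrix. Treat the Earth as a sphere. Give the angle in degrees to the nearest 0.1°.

In the equirectangular projection with standard parallel φ₀ = 36.1° (x = Rλ cos φ₀, y = Rφ), meridians are true-scale (h = 1) and the parallel scale is k = cos φ₀ / cos φ.
At 40.4°: h = 1.000, k = 1.061; principal scales a = 1.061, b = 1.000.
sin(ω/2) = (a − b)/(a + b) = 0.06100/2.061 = 0.02960, so ω = 2 arcsin(0.02960) ≈ 3.4°.

3.4°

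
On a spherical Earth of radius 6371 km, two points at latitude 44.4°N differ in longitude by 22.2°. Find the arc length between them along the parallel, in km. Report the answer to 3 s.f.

Arc length along a parallel = R cos φ · Δλ (with Δλ in radians).
= 6371 × cos 44.4° × (22.2° × π/180) = 6371 × 0.7145 × 0.3875 ≈ 1760 km.

1760 km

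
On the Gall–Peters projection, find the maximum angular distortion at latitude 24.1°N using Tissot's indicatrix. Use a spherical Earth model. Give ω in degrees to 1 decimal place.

Gall–Peters is a cylindrical equal-area projection with standard parallels at ±45°. Cylindrical equal-area (φ₀ = 45°): h = cos φ / cos 45° along meridians, k = cos 45° / cos φ along parallels; h·k = 1.
At 24.1°: h = 1.291, k = 0.7746; principal scales a = 1.291, b = 0.7746.
sin(ω/2) = (a − b)/(a + b) = 0.5163/2.066 = 0.2500, so ω = 2 arcsin(0.2500) ≈ 29.0°.

29.0°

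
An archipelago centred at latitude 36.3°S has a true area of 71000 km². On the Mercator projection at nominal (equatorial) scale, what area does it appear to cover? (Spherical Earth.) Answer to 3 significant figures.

109000 km²

For Mercator, h = k = sec φ (a conformal cylindrical projection has a single point scale, 1/cos φ).
Areal scale = k² = sec²φ = 1/cos²(36.3°) = 1/0.8059² = 1.540.
Apparent area = 71000 × 1.540 ≈ 109000 km².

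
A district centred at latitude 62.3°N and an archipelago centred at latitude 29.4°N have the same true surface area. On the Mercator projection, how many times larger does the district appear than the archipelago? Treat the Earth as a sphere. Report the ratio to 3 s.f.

3.51

Mercator areal scale is sec²φ.
At 62.3°: sec²(62.3°) = 1/0.4648² = 4.628.
At 29.4°: sec²(29.4°) = 1/0.8712² = 1.317.
Ratio = 4.628/1.317 = cos²(29.4°)/cos²(62.3°) ≈ 3.51.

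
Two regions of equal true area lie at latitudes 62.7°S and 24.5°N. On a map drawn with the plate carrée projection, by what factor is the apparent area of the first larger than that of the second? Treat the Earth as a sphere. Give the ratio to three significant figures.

In the plate carrée (x = Rλ, y = Rφ), meridians are true-scale (h = 1) and parallels are stretched by k = sec φ.
Areal scale at 62.7°: h·k = 1.000 × 2.180 = 2.180.
Areal scale at 24.5°: h·k = 1.000 × 1.099 = 1.099.
Ratio = 2.180/1.099 ≈ 1.98.

1.98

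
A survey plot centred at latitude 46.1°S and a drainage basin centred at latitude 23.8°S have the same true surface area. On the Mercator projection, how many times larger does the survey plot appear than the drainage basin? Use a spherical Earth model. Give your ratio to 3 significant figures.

1.74

On Mercator, area is exaggerated by sec²φ = 1/cos²φ.
At 46.1°: sec²(46.1°) = 1/0.6934² = 2.080.
At 23.8°: sec²(23.8°) = 1/0.9150² = 1.195.
Ratio = 2.080/1.195 = cos²(23.8°)/cos²(46.1°) ≈ 1.74.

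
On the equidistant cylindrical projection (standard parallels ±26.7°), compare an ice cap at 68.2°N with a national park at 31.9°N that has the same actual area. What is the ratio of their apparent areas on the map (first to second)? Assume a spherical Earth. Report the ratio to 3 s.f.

With standard parallel φ₀ = 26.7°, the equirectangular projection gives x = Rλ cos φ₀, y = Rφ, so h = 1 and k = cos 26.7° / cos φ.
Areal scale at 68.2°: h·k = 1.000 × 2.406 = 2.406.
Areal scale at 31.9°: h·k = 1.000 × 1.052 = 1.052.
Ratio = 2.406/1.052 ≈ 2.29.

2.29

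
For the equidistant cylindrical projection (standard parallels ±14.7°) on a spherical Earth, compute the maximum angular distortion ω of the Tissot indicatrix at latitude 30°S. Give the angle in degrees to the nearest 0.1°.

In the equirectangular projection with standard parallel φ₀ = 14.7° (x = Rλ cos φ₀, y = Rφ), meridians are true-scale (h = 1) and the parallel scale is k = cos φ₀ / cos φ.
At 30°: h = 1.000, k = 1.117; principal scales a = 1.117, b = 1.000.
sin(ω/2) = (a − b)/(a + b) = 0.1169/2.117 = 0.05522, so ω = 2 arcsin(0.05522) ≈ 6.3°.

6.3°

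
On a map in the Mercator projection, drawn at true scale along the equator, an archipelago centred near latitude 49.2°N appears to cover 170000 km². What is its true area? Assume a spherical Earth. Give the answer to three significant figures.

Mercator is conformal, so the point scale is isotropic: h = k = sec φ = 1/cos φ.
Areal scale = k² = sec²φ = 1/cos²(49.2°) = 1/0.6534² = 2.342.
True area = apparent / (areal scale) = 170000 / 2.342 ≈ 72600 km².

72600 km²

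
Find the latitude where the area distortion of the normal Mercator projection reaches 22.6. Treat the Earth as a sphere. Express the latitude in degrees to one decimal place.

77.9°

Mercator areal scale is sec²φ.
sec²φ = 22.6  ⇒  cos²φ = 0.04425  ⇒  cos φ = 0.2104.
φ = arccos(0.2104) ≈ 77.9°.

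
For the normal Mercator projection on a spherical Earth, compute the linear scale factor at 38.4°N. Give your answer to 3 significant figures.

1.28

For Mercator, h = k = sec φ (a conformal cylindrical projection has a single point scale, 1/cos φ).
k = 1/cos 38.4° = 1/0.7837 = 1.276.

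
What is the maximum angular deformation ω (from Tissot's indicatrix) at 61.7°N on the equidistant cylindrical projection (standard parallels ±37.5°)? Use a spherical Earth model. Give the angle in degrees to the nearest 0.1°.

29.2°

The equidistant cylindrical projection with φ₀ = 37.5° has h = 1 (meridians true) and k = cos φ₀ / cos φ along parallels.
At 61.7°: h = 1.000, k = 1.673; principal scales a = 1.673, b = 1.000.
sin(ω/2) = (a − b)/(a + b) = 0.6734/2.673 = 0.2519, so ω = 2 arcsin(0.2519) ≈ 29.2°.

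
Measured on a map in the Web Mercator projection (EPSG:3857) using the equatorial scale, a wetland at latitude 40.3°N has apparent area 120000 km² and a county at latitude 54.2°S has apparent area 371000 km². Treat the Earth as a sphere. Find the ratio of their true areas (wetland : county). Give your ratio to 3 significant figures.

Mercator's areal exaggeration is sec²φ; hence true area = (apparent area) · cos²φ.
True area of wetland: 120000 × cos²(40.3°) = 120000 × 0.5817 = 69800 km².
True area of county: 371000 × cos²(54.2°) = 371000 × 0.3422 = 126900 km².
Ratio = 69800 / 126900 ≈ 0.550.

0.550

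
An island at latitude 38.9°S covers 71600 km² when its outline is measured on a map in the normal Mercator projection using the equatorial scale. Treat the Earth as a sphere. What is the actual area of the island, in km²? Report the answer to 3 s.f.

43400 km²

Mercator is conformal, so the point scale is isotropic: h = k = sec φ = 1/cos φ.
Areal scale = k² = sec²φ = 1/cos²(38.9°) = 1/0.7782² = 1.651.
True area = apparent / (areal scale) = 71600 / 1.651 ≈ 43400 km².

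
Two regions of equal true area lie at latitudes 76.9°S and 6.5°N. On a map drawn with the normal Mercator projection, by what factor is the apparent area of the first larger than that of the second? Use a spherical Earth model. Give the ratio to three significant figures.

Mercator is conformal with k = sec φ, so areal scale = k² = sec²φ.
At 76.9°: sec²(76.9°) = 1/0.2267² = 19.47.
At 6.5°: sec²(6.5°) = 1/0.9936² = 1.013.
Ratio = 19.47/1.013 = cos²(6.5°)/cos²(76.9°) ≈ 19.2.

19.2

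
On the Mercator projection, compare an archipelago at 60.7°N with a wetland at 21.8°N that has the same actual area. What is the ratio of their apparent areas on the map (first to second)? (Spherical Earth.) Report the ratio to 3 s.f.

Mercator is conformal with k = sec φ, so areal scale = k² = sec²φ.
At 60.7°: sec²(60.7°) = 1/0.4894² = 4.175.
At 21.8°: sec²(21.8°) = 1/0.9285² = 1.160.
Ratio = 4.175/1.160 = cos²(21.8°)/cos²(60.7°) ≈ 3.60.

3.60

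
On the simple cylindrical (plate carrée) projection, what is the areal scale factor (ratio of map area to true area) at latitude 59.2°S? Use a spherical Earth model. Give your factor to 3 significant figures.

1.95

For the equirectangular projection with φ₀ = 0 (plate carrée), h = 1 along meridians and k = sec φ along parallels.
Areal scale = h·k = 1 × sec φ; at 59.2°, h = 1.000, k = 1.953, so h·k = 1.953.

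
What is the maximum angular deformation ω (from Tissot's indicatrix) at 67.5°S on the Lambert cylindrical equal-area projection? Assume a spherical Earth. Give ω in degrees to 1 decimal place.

The Lambert cylindrical equal-area projection is the cylindrical equal-area projection with its standard parallel at the equator (φ₀ = 0). Cylindrical equal-area (φ₀ = 0°): h = cos φ / cos 0° along meridians, k = cos 0° / cos φ along parallels; h·k = 1.
At 67.5°: h = 0.3827, k = 2.613; principal scales a = 2.613, b = 0.3827.
sin(ω/2) = (a − b)/(a + b) = 2.230/2.996 = 0.7445, so ω = 2 arcsin(0.7445) ≈ 96.2°.

96.2°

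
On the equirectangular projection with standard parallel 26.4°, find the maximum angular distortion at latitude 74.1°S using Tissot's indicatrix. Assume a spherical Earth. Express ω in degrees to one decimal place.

64.2°

In the equirectangular projection with standard parallel φ₀ = 26.4° (x = Rλ cos φ₀, y = Rφ), meridians are true-scale (h = 1) and the parallel scale is k = cos φ₀ / cos φ.
At 74.1°: h = 1.000, k = 3.270; principal scales a = 3.270, b = 1.000.
sin(ω/2) = (a − b)/(a + b) = 2.270/4.270 = 0.5316, so ω = 2 arcsin(0.5316) ≈ 64.2°.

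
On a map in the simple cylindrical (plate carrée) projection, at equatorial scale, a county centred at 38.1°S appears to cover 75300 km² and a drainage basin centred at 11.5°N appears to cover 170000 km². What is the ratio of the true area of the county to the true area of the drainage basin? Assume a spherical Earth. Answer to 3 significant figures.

Plate carrée has h = 1 and k = sec φ, giving areal scale sec φ; true area = (apparent area) · cos φ.
True area of county: 75300 × cos(38.1°) = 75300 × 0.7869 = 59260 km².
True area of drainage basin: 170000 × cos(11.5°) = 170000 × 0.9799 = 166600 km².
Ratio = 59260 / 166600 ≈ 0.356.

0.356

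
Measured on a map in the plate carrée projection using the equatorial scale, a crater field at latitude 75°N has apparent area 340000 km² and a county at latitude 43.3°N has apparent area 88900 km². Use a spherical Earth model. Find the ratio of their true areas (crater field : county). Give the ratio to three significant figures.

On the plate carrée, areal scale = h·k = 1 × sec φ, so true area = apparent × cos φ.
True area of crater field: 340000 × cos(75°) = 340000 × 0.2588 = 88000 km².
True area of county: 88900 × cos(43.3°) = 88900 × 0.7278 = 64700 km².
Ratio = 88000 / 64700 ≈ 1.36.

1.36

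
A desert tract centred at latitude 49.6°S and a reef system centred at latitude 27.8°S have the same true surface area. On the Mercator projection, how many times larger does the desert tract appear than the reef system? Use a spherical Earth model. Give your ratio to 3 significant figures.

1.86

On Mercator, area is exaggerated by sec²φ = 1/cos²φ.
At 49.6°: sec²(49.6°) = 1/0.6481² = 2.381.
At 27.8°: sec²(27.8°) = 1/0.8846² = 1.278.
Ratio = 2.381/1.278 = cos²(27.8°)/cos²(49.6°) ≈ 1.86.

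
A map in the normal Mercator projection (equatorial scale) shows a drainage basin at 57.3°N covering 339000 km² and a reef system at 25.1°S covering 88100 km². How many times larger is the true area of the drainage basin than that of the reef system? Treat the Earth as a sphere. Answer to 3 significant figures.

1.37

Mercator's areal exaggeration is sec²φ; hence true area = (apparent area) · cos²φ.
True area of drainage basin: 339000 × cos²(57.3°) = 339000 × 0.2919 = 98940 km².
True area of reef system: 88100 × cos²(25.1°) = 88100 × 0.8201 = 72250 km².
Ratio = 98940 / 72250 ≈ 1.37.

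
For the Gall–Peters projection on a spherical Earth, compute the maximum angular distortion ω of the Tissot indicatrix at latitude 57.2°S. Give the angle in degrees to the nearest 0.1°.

30.2°

Gall–Peters is a cylindrical equal-area projection with standard parallels at ±45°. A cylindrical equal-area projection with standard parallel φ₀ has meridian scale h = cos φ / cos φ₀ and parallel scale k = cos φ₀ / cos φ (so areas are preserved, h·k = 1).
At 57.2°: h = 0.7661, k = 1.305; principal scales a = 1.305, b = 0.7661.
sin(ω/2) = (a − b)/(a + b) = 0.5392/2.071 = 0.2603, so ω = 2 arcsin(0.2603) ≈ 30.2°.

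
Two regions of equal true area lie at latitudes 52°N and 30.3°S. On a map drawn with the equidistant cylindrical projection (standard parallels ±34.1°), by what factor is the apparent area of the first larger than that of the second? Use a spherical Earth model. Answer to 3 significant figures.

The equidistant cylindrical projection with φ₀ = 34.1° has h = 1 (meridians true) and k = cos φ₀ / cos φ along parallels.
Areal scale at 52°: h·k = 1.000 × 1.345 = 1.345.
Areal scale at 30.3°: h·k = 1.000 × 0.9591 = 0.9591.
Ratio = 1.345/0.9591 ≈ 1.40.

1.40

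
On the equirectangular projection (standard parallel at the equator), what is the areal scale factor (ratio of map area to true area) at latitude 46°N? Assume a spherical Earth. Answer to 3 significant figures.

For the equirectangular projection with φ₀ = 0 (plate carrée), h = 1 along meridians and k = sec φ along parallels.
Areal scale = h·k = 1 × sec φ; at 46°, h = 1.000, k = 1.440, so h·k = 1.440.

1.44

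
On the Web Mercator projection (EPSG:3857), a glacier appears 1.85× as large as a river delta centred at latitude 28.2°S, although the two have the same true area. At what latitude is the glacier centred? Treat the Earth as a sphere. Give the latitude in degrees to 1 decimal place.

On Mercator, (apparent₁)/(apparent₂) = sec²φ₁ / sec²φ₂ when true areas are equal.
cos²φ₂ / cos²φ₁ = 1.85  ⇒  cos φ₁ = cos 28.2° / √1.85 = 0.8813/1.360 = 0.6479.
φ₁ = arccos(0.6479) ≈ 49.6°.

49.6°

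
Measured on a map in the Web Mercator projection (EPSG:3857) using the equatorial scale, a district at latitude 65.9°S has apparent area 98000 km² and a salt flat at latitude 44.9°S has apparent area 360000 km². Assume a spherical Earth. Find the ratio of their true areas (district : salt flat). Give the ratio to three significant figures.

On Mercator the areal scale is sec²φ, so true area = apparent × cos²φ.
True area of district: 98000 × cos²(65.9°) = 98000 × 0.1667 = 16340 km².
True area of salt flat: 360000 × cos²(44.9°) = 360000 × 0.5017 = 180600 km².
Ratio = 16340 / 180600 ≈ 0.0905.

0.0905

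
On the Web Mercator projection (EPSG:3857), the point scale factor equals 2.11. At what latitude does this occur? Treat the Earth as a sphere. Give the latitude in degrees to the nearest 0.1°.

61.7°

Mercator scale is k = sec φ = 1/cos φ.
1/cos φ = 2.11  ⇒  cos φ = 0.4739  ⇒  φ = arccos(0.4739) ≈ 61.7°.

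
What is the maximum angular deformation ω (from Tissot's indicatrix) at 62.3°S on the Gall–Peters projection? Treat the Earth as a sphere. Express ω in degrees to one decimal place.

Gall–Peters is a cylindrical equal-area projection with standard parallels at ±45°. A cylindrical equal-area projection with standard parallel φ₀ has meridian scale h = cos φ / cos φ₀ and parallel scale k = cos φ₀ / cos φ (so areas are preserved, h·k = 1).
At 62.3°: h = 0.6574, k = 1.521; principal scales a = 1.521, b = 0.6574.
sin(ω/2) = (a − b)/(a + b) = 0.8638/2.179 = 0.3965, so ω = 2 arcsin(0.3965) ≈ 46.7°.

46.7°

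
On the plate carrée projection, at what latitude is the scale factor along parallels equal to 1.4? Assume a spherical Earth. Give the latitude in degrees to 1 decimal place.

44.4°

Plate carrée: h = 1, k = sec φ along parallels.
sec φ = 1.4  ⇒  cos φ = 0.7143  ⇒  φ ≈ 44.4°.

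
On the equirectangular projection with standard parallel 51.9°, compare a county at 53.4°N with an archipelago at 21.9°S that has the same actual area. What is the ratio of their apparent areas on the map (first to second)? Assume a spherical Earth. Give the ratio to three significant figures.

The equidistant cylindrical projection with φ₀ = 51.9° has h = 1 (meridians true) and k = cos φ₀ / cos φ along parallels.
Areal scale at 53.4°: h·k = 1.000 × 1.035 = 1.035.
Areal scale at 21.9°: h·k = 1.000 × 0.6650 = 0.6650.
Ratio = 1.035/0.6650 ≈ 1.56.

1.56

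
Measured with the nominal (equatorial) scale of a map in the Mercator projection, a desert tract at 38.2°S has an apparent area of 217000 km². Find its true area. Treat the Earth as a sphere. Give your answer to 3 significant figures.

134000 km²

The Mercator projection is conformal; its linear scale factor is the same in every direction and equals sec φ = 1/cos φ.
Areal scale = k² = sec²φ = 1/cos²(38.2°) = 1/0.7859² = 1.619.
True area = apparent / (areal scale) = 217000 / 1.619 ≈ 134000 km².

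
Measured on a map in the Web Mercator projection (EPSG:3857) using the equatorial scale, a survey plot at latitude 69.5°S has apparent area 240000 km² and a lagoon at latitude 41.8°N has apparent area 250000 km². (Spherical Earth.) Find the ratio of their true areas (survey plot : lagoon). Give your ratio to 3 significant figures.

0.212

On Mercator the areal scale is sec²φ, so true area = apparent × cos²φ.
True area of survey plot: 240000 × cos²(69.5°) = 240000 × 0.1226 = 29430 km².
True area of lagoon: 250000 × cos²(41.8°) = 250000 × 0.5557 = 138900 km².
Ratio = 29430 / 138900 ≈ 0.212.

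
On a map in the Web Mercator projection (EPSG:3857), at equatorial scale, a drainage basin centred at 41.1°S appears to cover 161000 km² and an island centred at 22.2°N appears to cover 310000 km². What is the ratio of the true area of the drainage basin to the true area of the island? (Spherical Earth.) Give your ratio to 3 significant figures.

Mercator's areal exaggeration is sec²φ; hence true area = (apparent area) · cos²φ.
True area of drainage basin: 161000 × cos²(41.1°) = 161000 × 0.5679 = 91430 km².
True area of island: 310000 × cos²(22.2°) = 310000 × 0.8572 = 265700 km².
Ratio = 91430 / 265700 ≈ 0.344.

0.344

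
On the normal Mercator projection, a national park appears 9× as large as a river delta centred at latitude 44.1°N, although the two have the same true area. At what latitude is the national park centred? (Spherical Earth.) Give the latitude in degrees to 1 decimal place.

Mercator areal scale is sec²φ, so apparent-area ratio = sec²φ₁ / sec²φ₂ = cos²φ₂ / cos²φ₁.
cos²φ₂ / cos²φ₁ = 9  ⇒  cos φ₁ = cos 44.1° / √9 = 0.7181/3.000 = 0.2394.
φ₁ = arccos(0.2394) ≈ 76.2°.

76.2°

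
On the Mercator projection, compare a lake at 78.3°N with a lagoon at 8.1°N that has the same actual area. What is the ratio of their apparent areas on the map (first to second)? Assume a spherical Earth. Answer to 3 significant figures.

23.8

Mercator areal scale is sec²φ.
At 78.3°: sec²(78.3°) = 1/0.2028² = 24.32.
At 8.1°: sec²(8.1°) = 1/0.9900² = 1.020.
Ratio = 24.32/1.020 = cos²(8.1°)/cos²(78.3°) ≈ 23.8.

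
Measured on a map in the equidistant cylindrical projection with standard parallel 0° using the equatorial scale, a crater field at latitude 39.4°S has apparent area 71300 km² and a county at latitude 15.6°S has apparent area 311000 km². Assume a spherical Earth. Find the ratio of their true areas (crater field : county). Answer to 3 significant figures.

On the plate carrée, areal scale = h·k = 1 × sec φ, so true area = apparent × cos φ.
True area of crater field: 71300 × cos(39.4°) = 71300 × 0.7727 = 55100 km².
True area of county: 311000 × cos(15.6°) = 311000 × 0.9632 = 299500 km².
Ratio = 55100 / 299500 ≈ 0.184.

0.184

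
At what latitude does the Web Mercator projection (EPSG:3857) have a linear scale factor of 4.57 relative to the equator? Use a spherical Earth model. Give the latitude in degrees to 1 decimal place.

77.4°

Mercator scale is k = sec φ = 1/cos φ.
1/cos φ = 4.57  ⇒  cos φ = 0.2188  ⇒  φ = arccos(0.2188) ≈ 77.4°.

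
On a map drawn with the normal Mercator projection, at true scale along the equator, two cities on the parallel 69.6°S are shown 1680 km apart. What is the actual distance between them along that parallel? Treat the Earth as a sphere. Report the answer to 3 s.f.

586 km

The Mercator projection is conformal; its linear scale factor is the same in every direction and equals sec φ = 1/cos φ.
Along the parallel at 69.6°, map distances are exaggerated by k = sec 69.6° = 2.869.
True distance = 1680 / 2.869 = 1680 × cos 69.6° ≈ 586 km.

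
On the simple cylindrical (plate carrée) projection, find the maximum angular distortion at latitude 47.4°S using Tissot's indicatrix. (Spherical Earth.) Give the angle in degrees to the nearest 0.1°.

22.2°

For the equirectangular projection with φ₀ = 0 (plate carrée), h = 1 along meridians and k = sec φ along parallels.
At 47.4°: h = 1.000, k = 1.477; principal scales a = 1.477, b = 1.000.
sin(ω/2) = (a − b)/(a + b) = 0.4774/2.477 = 0.1927, so ω = 2 arcsin(0.1927) ≈ 22.2°.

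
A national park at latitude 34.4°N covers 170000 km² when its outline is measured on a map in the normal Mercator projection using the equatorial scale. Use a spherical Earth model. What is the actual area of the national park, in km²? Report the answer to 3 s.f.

Mercator is conformal, so the point scale is isotropic: h = k = sec φ = 1/cos φ.
Areal scale = k² = sec²φ = 1/cos²(34.4°) = 1/0.8251² = 1.469.
True area = apparent / (areal scale) = 170000 / 1.469 ≈ 116000 km².

116000 km²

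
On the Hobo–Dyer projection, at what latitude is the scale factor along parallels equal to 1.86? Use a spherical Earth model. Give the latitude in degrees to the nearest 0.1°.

The Hobo–Dyer projection is cylindrical equal-area with φ₀ = 37.5°. Cylindrical equal-area (φ₀ = 37.5°): h = cos φ / cos 37.5° along meridians, k = cos 37.5° / cos φ along parallels; h·k = 1.
k = cos φ₀ / cos φ = 1.86  ⇒  cos φ = cos 37.5° / 1.86 = 0.4265.
φ = arccos(0.4265) ≈ 64.8°.

64.8°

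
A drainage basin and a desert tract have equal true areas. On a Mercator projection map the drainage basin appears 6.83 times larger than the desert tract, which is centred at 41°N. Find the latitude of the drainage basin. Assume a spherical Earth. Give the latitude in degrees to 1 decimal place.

73.2°

On Mercator, (apparent₁)/(apparent₂) = sec²φ₁ / sec²φ₂ when true areas are equal.
cos²φ₂ / cos²φ₁ = 6.83  ⇒  cos φ₁ = cos 41° / √6.83 = 0.7547/2.613 = 0.2888.
φ₁ = arccos(0.2888) ≈ 73.2°.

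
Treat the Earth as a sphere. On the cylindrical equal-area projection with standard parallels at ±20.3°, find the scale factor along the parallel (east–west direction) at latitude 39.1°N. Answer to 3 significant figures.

Cylindrical equal-area (φ₀ = 20.3°): h = cos φ / cos 20.3° along meridians, k = cos 20.3° / cos φ along parallels; h·k = 1.
k = cos 20.3° / cos 39.1° = 0.9379/0.7760 = 1.209.

1.21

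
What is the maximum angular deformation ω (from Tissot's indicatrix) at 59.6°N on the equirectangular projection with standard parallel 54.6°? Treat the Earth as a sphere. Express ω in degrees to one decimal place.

7.7°

In the equirectangular projection with standard parallel φ₀ = 54.6° (x = Rλ cos φ₀, y = Rφ), meridians are true-scale (h = 1) and the parallel scale is k = cos φ₀ / cos φ.
At 59.6°: h = 1.000, k = 1.145; principal scales a = 1.145, b = 1.000.
sin(ω/2) = (a − b)/(a + b) = 0.1447/2.145 = 0.06749, so ω = 2 arcsin(0.06749) ≈ 7.7°.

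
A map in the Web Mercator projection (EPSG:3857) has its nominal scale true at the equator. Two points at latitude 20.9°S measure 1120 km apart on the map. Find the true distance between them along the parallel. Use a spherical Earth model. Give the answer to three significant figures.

1050 km

For Mercator, h = k = sec φ (a conformal cylindrical projection has a single point scale, 1/cos φ).
Along the parallel at 20.9°, map distances are exaggerated by k = sec 20.9° = 1.070.
True distance = 1120 / 1.070 = 1120 × cos 20.9° ≈ 1050 km.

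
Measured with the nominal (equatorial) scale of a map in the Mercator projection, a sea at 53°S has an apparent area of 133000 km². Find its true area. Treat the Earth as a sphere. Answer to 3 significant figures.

The Mercator projection is conformal; its linear scale factor is the same in every direction and equals sec φ = 1/cos φ.
Areal scale = k² = sec²φ = 1/cos²(53°) = 1/0.6018² = 2.761.
True area = apparent / (areal scale) = 133000 / 2.761 ≈ 48200 km².

48200 km²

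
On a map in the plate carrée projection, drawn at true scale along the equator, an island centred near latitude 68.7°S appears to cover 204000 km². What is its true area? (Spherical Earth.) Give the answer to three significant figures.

74100 km²

Plate carrée maps x = Rλ, y = Rφ. The meridian scale is h = 1 and the parallel scale is k = 1/cos φ = sec φ.
Areal scale = h·k = 1 × sec φ; at 68.7°, h = 1.000, k = 2.753, so h·k = 2.753.
True area = apparent / (areal scale) = 204000 / 2.753 ≈ 74100 km².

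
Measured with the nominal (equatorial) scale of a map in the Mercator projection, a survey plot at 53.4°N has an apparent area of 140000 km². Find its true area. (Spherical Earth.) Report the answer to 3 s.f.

49800 km²

The Mercator projection is conformal; its linear scale factor is the same in every direction and equals sec φ = 1/cos φ.
Areal scale = k² = sec²φ = 1/cos²(53.4°) = 1/0.5962² = 2.813.
True area = apparent / (areal scale) = 140000 / 2.813 ≈ 49800 km².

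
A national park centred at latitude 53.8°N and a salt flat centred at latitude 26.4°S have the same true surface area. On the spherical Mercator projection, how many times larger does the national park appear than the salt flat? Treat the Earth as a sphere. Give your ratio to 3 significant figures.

2.30

On Mercator, area is exaggerated by sec²φ = 1/cos²φ.
At 53.8°: sec²(53.8°) = 1/0.5906² = 2.867.
At 26.4°: sec²(26.4°) = 1/0.8957² = 1.246.
Ratio = 2.867/1.246 = cos²(26.4°)/cos²(53.8°) ≈ 2.30.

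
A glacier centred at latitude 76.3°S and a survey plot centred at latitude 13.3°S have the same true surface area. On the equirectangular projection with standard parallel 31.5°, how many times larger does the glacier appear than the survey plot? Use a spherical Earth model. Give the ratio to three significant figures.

The equidistant cylindrical projection with φ₀ = 31.5° has h = 1 (meridians true) and k = cos φ₀ / cos φ along parallels.
Areal scale at 76.3°: h·k = 1.000 × 3.600 = 3.600.
Areal scale at 13.3°: h·k = 1.000 × 0.8761 = 0.8761.
Ratio = 3.600/0.8761 ≈ 4.11.

4.11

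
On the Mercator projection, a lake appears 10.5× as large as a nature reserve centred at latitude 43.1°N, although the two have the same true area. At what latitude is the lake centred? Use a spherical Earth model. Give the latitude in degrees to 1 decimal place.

77.0°

On Mercator, (apparent₁)/(apparent₂) = sec²φ₁ / sec²φ₂ when true areas are equal.
cos²φ₂ / cos²φ₁ = 10.5  ⇒  cos φ₁ = cos 43.1° / √10.5 = 0.7302/3.240 = 0.2253.
φ₁ = arccos(0.2253) ≈ 77.0°.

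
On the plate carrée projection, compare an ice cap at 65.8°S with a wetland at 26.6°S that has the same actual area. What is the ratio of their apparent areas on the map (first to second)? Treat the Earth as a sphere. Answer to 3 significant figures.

2.18

Plate carrée maps x = Rλ, y = Rφ. The meridian scale is h = 1 and the parallel scale is k = 1/cos φ = sec φ.
Areal scale at 65.8°: h·k = 1.000 × 2.439 = 2.439.
Areal scale at 26.6°: h·k = 1.000 × 1.118 = 1.118.
Ratio = 2.439/1.118 ≈ 2.18.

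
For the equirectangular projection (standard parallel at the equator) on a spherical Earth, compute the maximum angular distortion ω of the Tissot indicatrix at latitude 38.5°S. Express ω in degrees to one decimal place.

14.0°

For the equirectangular projection with φ₀ = 0 (plate carrée), h = 1 along meridians and k = sec φ along parallels.
At 38.5°: h = 1.000, k = 1.278; principal scales a = 1.278, b = 1.000.
sin(ω/2) = (a − b)/(a + b) = 0.2778/2.278 = 0.1220, so ω = 2 arcsin(0.1220) ≈ 14.0°.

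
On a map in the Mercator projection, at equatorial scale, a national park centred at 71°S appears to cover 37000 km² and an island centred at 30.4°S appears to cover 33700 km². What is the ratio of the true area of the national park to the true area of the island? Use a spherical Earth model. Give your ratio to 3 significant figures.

0.156

Mercator's areal exaggeration is sec²φ; hence true area = (apparent area) · cos²φ.
True area of national park: 37000 × cos²(71°) = 37000 × 0.1060 = 3922 km².
True area of island: 33700 × cos²(30.4°) = 33700 × 0.7439 = 25070 km².
Ratio = 3922 / 25070 ≈ 0.156.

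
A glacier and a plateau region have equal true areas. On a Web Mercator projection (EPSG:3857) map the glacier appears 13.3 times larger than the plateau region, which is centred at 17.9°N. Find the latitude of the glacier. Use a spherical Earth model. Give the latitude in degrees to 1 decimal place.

74.9°

For equal true areas on Mercator, apparent areas scale as sec²φ, so the ratio is cos²φ₂ / cos²φ₁.
cos²φ₂ / cos²φ₁ = 13.3  ⇒  cos φ₁ = cos 17.9° / √13.3 = 0.9516/3.647 = 0.2609.
φ₁ = arccos(0.2609) ≈ 74.9°.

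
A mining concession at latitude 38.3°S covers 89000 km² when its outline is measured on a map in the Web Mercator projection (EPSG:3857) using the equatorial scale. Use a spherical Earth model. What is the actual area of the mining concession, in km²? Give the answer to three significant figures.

Mercator is conformal, so the point scale is isotropic: h = k = sec φ = 1/cos φ.
Areal scale = k² = sec²φ = 1/cos²(38.3°) = 1/0.7848² = 1.624.
True area = apparent / (areal scale) = 89000 / 1.624 ≈ 54800 km².

54800 km²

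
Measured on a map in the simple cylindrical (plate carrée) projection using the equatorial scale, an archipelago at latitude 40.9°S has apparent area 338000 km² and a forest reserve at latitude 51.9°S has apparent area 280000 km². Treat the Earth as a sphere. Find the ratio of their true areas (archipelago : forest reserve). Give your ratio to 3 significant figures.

Plate carrée has h = 1 and k = sec φ, giving areal scale sec φ; true area = (apparent area) · cos φ.
True area of archipelago: 338000 × cos(40.9°) = 338000 × 0.7559 = 255500 km².
True area of forest reserve: 280000 × cos(51.9°) = 280000 × 0.6170 = 172800 km².
Ratio = 255500 / 172800 ≈ 1.48.

1.48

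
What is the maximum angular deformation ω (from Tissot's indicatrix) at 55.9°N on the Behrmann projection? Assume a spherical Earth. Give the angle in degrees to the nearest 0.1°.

The Behrmann projection is cylindrical equal-area with φ₀ = 30°. For cylindrical equal-area with standard parallel φ₀, h = cos φ / cos φ₀ and k = cos φ₀ / cos φ, so h·k = 1.
At 55.9°: h = 0.6474, k = 1.545; principal scales a = 1.545, b = 0.6474.
sin(ω/2) = (a − b)/(a + b) = 0.8973/2.192 = 0.4094, so ω = 2 arcsin(0.4094) ≈ 48.3°.

48.3°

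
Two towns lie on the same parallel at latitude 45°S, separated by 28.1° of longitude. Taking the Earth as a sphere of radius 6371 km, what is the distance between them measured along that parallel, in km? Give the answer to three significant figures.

Arc length along a parallel = R cos φ · Δλ (with Δλ in radians).
= 6371 × cos 45° × (28.1° × π/180) = 6371 × 0.7071 × 0.4904 ≈ 2210 km.

2210 km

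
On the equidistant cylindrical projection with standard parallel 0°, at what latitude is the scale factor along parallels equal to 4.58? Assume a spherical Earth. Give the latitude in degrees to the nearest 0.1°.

77.4°

Plate carrée: h = 1, k = sec φ along parallels.
sec φ = 4.58  ⇒  cos φ = 0.2183  ⇒  φ ≈ 77.4°.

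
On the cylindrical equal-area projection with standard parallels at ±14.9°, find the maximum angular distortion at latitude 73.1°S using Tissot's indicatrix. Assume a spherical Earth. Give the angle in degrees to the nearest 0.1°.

For cylindrical equal-area with standard parallel φ₀, h = cos φ / cos φ₀ and k = cos φ₀ / cos φ, so h·k = 1.
At 73.1°: h = 0.3008, k = 3.324; principal scales a = 3.324, b = 0.3008.
sin(ω/2) = (a − b)/(a + b) = 3.023/3.625 = 0.8340, so ω = 2 arcsin(0.8340) ≈ 113.0°.

113.0°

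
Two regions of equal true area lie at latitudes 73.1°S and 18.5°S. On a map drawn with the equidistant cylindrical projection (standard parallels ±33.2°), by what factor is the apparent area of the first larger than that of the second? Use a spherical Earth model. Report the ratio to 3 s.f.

3.26

In the equirectangular projection with standard parallel φ₀ = 33.2° (x = Rλ cos φ₀, y = Rφ), meridians are true-scale (h = 1) and the parallel scale is k = cos φ₀ / cos φ.
Areal scale at 73.1°: h·k = 1.000 × 2.878 = 2.878.
Areal scale at 18.5°: h·k = 1.000 × 0.8824 = 0.8824.
Ratio = 2.878/0.8824 ≈ 3.26.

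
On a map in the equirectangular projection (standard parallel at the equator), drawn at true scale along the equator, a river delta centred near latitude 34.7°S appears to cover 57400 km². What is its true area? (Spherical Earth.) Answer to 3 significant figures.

In the plate carrée (x = Rλ, y = Rφ), meridians are true-scale (h = 1) and parallels are stretched by k = sec φ.
Areal scale = h·k = 1 × sec φ; at 34.7°, h = 1.000, k = 1.216, so h·k = 1.216.
True area = apparent / (areal scale) = 57400 / 1.216 ≈ 47200 km².

47200 km²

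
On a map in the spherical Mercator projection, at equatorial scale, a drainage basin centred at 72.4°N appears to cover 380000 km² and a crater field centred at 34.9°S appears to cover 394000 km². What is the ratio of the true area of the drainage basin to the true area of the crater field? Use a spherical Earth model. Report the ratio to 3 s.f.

0.131

Since Mercator area scale is 1/cos²φ, the true area equals the apparent area multiplied by cos²φ.
True area of drainage basin: 380000 × cos²(72.4°) = 380000 × 0.09143 = 34740 km².
True area of crater field: 394000 × cos²(34.9°) = 394000 × 0.6726 = 265000 km².
Ratio = 34740 / 265000 ≈ 0.131.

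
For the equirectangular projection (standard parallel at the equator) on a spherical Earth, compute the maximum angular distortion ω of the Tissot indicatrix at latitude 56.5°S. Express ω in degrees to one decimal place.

33.6°

In the plate carrée (x = Rλ, y = Rφ), meridians are true-scale (h = 1) and parallels are stretched by k = sec φ.
At 56.5°: h = 1.000, k = 1.812; principal scales a = 1.812, b = 1.000.
sin(ω/2) = (a − b)/(a + b) = 0.8118/2.812 = 0.2887, so ω = 2 arcsin(0.2887) ≈ 33.6°.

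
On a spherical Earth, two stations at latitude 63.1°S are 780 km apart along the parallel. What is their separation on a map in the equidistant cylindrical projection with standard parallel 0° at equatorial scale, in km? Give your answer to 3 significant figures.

1720 km

For the equirectangular projection with φ₀ = 0 (plate carrée), h = 1 along meridians and k = sec φ along parallels.
Along the parallel, k = sec 63.1° = 1/0.4524 = 2.210.
Map distance = 780 × 2.210 ≈ 1720 km.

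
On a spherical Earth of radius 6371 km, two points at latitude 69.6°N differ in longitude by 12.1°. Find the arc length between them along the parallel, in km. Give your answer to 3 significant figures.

Arc length along a parallel = R cos φ · Δλ (with Δλ in radians).
= 6371 × cos 69.6° × (12.1° × π/180) = 6371 × 0.3486 × 0.2112 ≈ 469 km.

469 km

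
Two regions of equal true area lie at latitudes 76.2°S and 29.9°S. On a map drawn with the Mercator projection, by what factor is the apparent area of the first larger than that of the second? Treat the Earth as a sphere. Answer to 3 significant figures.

Mercator is conformal with k = sec φ, so areal scale = k² = sec²φ.
At 76.2°: sec²(76.2°) = 1/0.2385² = 17.58.
At 29.9°: sec²(29.9°) = 1/0.8669² = 1.331.
Ratio = 17.58/1.331 = cos²(29.9°)/cos²(76.2°) ≈ 13.2.

13.2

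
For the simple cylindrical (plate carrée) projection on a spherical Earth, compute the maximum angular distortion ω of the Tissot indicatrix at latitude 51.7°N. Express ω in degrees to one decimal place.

For the equirectangular projection with φ₀ = 0 (plate carrée), h = 1 along meridians and k = sec φ along parallels.
At 51.7°: h = 1.000, k = 1.613; principal scales a = 1.613, b = 1.000.
sin(ω/2) = (a − b)/(a + b) = 0.6135/2.613 = 0.2347, so ω = 2 arcsin(0.2347) ≈ 27.2°.

27.2°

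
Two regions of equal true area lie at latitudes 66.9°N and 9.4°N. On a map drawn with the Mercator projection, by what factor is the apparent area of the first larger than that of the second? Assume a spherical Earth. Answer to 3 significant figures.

6.32

Mercator is conformal with k = sec φ, so areal scale = k² = sec²φ.
At 66.9°: sec²(66.9°) = 1/0.3923² = 6.497.
At 9.4°: sec²(9.4°) = 1/0.9866² = 1.027.
Ratio = 6.497/1.027 = cos²(9.4°)/cos²(66.9°) ≈ 6.32.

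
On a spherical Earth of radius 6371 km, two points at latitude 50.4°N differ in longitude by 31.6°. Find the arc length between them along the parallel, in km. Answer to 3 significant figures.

Arc length along a parallel = R cos φ · Δλ (with Δλ in radians).
= 6371 × cos 50.4° × (31.6° × π/180) = 6371 × 0.6374 × 0.5515 ≈ 2240 km.

2240 km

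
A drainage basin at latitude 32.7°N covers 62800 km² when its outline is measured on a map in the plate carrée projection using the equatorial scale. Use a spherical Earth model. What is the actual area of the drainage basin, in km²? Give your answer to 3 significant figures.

52800 km²

In the plate carrée (x = Rλ, y = Rφ), meridians are true-scale (h = 1) and parallels are stretched by k = sec φ.
Areal scale = h·k = 1 × sec φ; at 32.7°, h = 1.000, k = 1.188, so h·k = 1.188.
True area = apparent / (areal scale) = 62800 / 1.188 ≈ 52800 km².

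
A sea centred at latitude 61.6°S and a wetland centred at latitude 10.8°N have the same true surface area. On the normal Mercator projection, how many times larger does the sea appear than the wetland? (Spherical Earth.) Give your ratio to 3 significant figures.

4.27

On Mercator, area is exaggerated by sec²φ = 1/cos²φ.
At 61.6°: sec²(61.6°) = 1/0.4756² = 4.421.
At 10.8°: sec²(10.8°) = 1/0.9823² = 1.036.
Ratio = 4.421/1.036 = cos²(10.8°)/cos²(61.6°) ≈ 4.27.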